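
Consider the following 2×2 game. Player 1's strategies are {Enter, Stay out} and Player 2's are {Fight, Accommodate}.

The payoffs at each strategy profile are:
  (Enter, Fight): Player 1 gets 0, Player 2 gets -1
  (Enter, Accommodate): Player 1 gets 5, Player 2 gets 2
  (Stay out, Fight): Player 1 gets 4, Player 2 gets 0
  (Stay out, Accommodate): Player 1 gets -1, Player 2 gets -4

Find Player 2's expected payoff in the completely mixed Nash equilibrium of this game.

-4/7

First find x, the probability Player 1 plays Enter, from Player 2's indifference between Fight and Accommodate: −x = 2x − 4(1−x), giving x = 4/7.
Since Player 2 is indifferent in equilibrium, Player 2's expected payoff equals the payoff from either column against (4/7, 3/7). Using Fight: −(4/7) = -4/7.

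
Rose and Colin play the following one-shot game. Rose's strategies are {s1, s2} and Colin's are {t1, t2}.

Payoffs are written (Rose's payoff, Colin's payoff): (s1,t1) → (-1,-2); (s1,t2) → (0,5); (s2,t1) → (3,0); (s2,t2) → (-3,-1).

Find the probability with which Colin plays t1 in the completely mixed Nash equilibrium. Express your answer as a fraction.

3/7

Let c be the probability that Colin plays t1. In a completely mixed equilibrium, Rose must be indifferent between s1 and s2.
Rose's expected payoff from s1 is −c; from s2 it is 3c − 3(1−c).
Setting these equal: −c = 6c − 3, so c = 3/7.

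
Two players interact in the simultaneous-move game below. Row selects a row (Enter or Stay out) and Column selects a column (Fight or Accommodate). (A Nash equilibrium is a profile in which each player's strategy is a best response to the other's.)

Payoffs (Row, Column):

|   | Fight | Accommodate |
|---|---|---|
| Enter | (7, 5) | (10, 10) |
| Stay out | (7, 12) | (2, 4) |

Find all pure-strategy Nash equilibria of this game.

(Enter, Accommodate) and (Stay out, Fight)

(Enter, Fight): Column prefers Accommodate (10 > 5) — not an equilibrium.
(Enter, Accommodate): Row gets 10 ≥ 2 from Stay out, and Column gets 10 ≥ 5 from Fight — Nash equilibrium.
(Stay out, Fight): Row gets 7 ≥ 7 from Enter, and Column gets 12 ≥ 4 from Accommodate — Nash equilibrium.
(Stay out, Accommodate): Row prefers Enter (10 > 2); Column prefers Fight (12 > 4) — not an equilibrium.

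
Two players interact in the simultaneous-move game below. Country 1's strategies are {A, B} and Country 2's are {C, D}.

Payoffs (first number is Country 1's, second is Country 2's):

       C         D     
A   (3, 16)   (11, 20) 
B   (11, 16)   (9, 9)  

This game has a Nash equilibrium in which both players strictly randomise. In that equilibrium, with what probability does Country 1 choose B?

4/11

Let x be the probability that Country 1 plays A. In a completely mixed equilibrium, Country 2 must be indifferent between C and D.
Country 2's expected payoff from C is 16x + 16(1−x); from D it is 20x + 9(1−x).
Setting these equal: 16 = 11x + 9, so x = 7/11.
Therefore Country 1 plays B with probability 1 − 7/11 = 4/11.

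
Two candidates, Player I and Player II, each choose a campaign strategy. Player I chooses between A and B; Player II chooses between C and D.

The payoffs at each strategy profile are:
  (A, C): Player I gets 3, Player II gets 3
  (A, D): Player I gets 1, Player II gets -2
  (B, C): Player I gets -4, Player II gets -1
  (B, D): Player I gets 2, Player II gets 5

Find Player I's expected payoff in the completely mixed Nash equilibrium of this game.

5/4

First find q, the probability Player II plays C, from Player I's indifference between A and B: 3q + (1−q) = −4q + 2(1−q), giving q = 1/8.
Since Player I is indifferent in equilibrium, Player I's expected payoff equals the payoff from either row against (1/8, 7/8). Using A: 3(1/8) + (7/8) = 5/4.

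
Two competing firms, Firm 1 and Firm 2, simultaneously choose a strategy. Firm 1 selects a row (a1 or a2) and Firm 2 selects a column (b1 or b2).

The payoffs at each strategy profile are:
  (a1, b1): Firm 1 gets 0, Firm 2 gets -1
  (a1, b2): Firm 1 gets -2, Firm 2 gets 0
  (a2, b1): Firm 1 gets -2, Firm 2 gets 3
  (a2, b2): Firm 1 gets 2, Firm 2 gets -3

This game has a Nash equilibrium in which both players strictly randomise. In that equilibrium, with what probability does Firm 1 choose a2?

1/7

Let p be the probability that Firm 1 plays a1. In a completely mixed equilibrium, Firm 2 must be indifferent between b1 and b2.
Firm 2's expected payoff from b1 is −p + 3(1−p); from b2 it is −3(1−p).
Setting these equal: −4p + 3 = 3p − 3, so p = 6/7.
Therefore Firm 1 plays a2 with probability 1 − 6/7 = 1/7.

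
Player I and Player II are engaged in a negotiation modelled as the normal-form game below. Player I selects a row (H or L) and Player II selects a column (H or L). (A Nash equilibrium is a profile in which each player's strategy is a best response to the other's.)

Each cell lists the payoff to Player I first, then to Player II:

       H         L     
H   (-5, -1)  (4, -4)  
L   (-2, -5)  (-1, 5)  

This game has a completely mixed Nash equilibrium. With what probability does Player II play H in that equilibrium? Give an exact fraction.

5/8

Let q be the probability that Player II plays H. In a completely mixed equilibrium, Player I must be indifferent between H and L.
Player I's expected payoff from H is −5q + 4(1−q); from L it is −2q − (1−q).
Setting these equal: −9q + 4 = −q − 1, so q = 5/8.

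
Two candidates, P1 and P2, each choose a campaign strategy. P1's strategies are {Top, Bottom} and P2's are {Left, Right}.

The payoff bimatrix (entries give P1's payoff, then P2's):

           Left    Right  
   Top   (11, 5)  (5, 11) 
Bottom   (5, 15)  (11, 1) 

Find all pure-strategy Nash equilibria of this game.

(Top, Left): P2 prefers Right (11 > 5) — not an equilibrium.
(Top, Right): P1 prefers Bottom (11 > 5) — not an equilibrium.
(Bottom, Left): P1 prefers Top (11 > 5) — not an equilibrium.
(Bottom, Right): P2 prefers Left (15 > 1) — not an equilibrium.

none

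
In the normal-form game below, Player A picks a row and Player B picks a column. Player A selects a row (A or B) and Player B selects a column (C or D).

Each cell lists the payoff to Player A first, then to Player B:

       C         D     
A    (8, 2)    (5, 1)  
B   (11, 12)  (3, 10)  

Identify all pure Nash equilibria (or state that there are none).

(A, C): Player A prefers B (11 > 8) — not an equilibrium.
(A, D): Player B prefers C (2 > 1) — not an equilibrium.
(B, C): Player A gets 11 ≥ 8 from A, and Player B gets 12 ≥ 10 from D — Nash equilibrium.
(B, D): Player A prefers A (5 > 3); Player B prefers C (12 > 10) — not an equilibrium.

(B, C)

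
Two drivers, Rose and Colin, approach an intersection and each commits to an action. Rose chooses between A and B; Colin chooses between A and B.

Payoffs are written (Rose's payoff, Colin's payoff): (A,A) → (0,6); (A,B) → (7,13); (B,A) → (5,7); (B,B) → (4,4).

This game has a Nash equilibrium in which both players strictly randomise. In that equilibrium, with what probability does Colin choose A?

3/8

Let y be the probability that Colin plays A. In a completely mixed equilibrium, Rose must be indifferent between A and B.
Rose's expected payoff from A is 7(1−y); from B it is 5y + 4(1−y).
Setting these equal: −7y + 7 = y + 4, so y = 3/8.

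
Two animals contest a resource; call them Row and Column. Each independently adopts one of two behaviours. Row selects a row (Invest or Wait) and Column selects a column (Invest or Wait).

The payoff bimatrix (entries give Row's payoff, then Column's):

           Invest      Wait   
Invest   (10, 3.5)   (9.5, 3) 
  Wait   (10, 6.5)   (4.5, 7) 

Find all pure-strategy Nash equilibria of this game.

(Invest, Invest)

(Invest, Invest): Row gets 10 ≥ 10 from Wait, and Column gets 3.5 ≥ 3 from Wait — Nash equilibrium.
(Invest, Wait): Column prefers Invest (3.5 > 3) — not an equilibrium.
(Wait, Invest): Column prefers Wait (7 > 6.5) — not an equilibrium.
(Wait, Wait): Row prefers Invest (9.5 > 4.5) — not an equilibrium.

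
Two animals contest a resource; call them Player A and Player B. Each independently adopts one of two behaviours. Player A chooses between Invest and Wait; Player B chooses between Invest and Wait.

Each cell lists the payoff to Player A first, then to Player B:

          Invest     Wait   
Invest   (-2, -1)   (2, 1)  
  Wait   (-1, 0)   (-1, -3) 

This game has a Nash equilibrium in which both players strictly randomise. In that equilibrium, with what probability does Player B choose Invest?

Let y be the probability that Player B plays Invest. In a completely mixed equilibrium, Player A must be indifferent between Invest and Wait.
Player A's expected payoff from Invest is −2y + 2(1−y); from Wait it is −y − (1−y).
Setting these equal: −4y + 2 = -1, so y = 3/4.

3/4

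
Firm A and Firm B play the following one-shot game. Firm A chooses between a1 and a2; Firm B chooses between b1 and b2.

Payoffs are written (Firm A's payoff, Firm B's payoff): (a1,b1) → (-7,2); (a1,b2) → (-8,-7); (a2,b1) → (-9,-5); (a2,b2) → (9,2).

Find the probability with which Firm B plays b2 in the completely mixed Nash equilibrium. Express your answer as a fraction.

2/19

Let y be the probability that Firm B plays b1. In a completely mixed equilibrium, Firm A must be indifferent between a1 and a2.
Firm A's expected payoff from a1 is −7y − 8(1−y); from a2 it is −9y + 9(1−y).
Setting these equal: y − 8 = −18y + 9, so y = 17/19.
Therefore Firm B plays b2 with probability 1 − 17/19 = 2/19.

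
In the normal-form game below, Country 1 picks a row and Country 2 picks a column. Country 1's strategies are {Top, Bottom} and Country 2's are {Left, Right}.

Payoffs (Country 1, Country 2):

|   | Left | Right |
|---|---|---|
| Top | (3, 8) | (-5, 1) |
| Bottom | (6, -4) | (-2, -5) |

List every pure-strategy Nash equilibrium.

(Bottom, Left)

(Top, Left): Country 1 prefers Bottom (6 > 3) — not an equilibrium.
(Top, Right): Country 1 prefers Bottom (-2 > -5); Country 2 prefers Left (8 > 1) — not an equilibrium.
(Bottom, Left): Country 1 gets 6 ≥ 3 from Top, and Country 2 gets -4 ≥ -5 from Right — Nash equilibrium.
(Bottom, Right): Country 2 prefers Left (-4 > -5) — not an equilibrium.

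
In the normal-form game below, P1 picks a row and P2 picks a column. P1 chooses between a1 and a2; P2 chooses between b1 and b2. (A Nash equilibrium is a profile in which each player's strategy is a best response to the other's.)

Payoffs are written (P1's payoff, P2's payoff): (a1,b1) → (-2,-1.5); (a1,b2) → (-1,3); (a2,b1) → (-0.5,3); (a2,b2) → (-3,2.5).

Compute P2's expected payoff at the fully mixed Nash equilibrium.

First find p, the probability P1 plays a1, from P2's indifference between b1 and b2: −1.5p + 3(1−p) = 3p + 2.5(1−p), giving p = 1/10.
Since P2 is indifferent in equilibrium, P2's expected payoff equals the payoff from either column against (1/10, 9/10). Using b1: −1.5(1/10) + 3(9/10) = 51/20.

51/20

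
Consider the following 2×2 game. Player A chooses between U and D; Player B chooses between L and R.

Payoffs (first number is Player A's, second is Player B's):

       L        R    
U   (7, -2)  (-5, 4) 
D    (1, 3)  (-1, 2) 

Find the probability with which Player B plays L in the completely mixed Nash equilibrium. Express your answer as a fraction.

Let q be the probability that Player B plays L. In a completely mixed equilibrium, Player A must be indifferent between U and D.
Player A's expected payoff from U is 7q − 5(1−q); from D it is q − (1−q).
Setting these equal: 12q − 5 = 2q − 1, so q = 2/5.

2/5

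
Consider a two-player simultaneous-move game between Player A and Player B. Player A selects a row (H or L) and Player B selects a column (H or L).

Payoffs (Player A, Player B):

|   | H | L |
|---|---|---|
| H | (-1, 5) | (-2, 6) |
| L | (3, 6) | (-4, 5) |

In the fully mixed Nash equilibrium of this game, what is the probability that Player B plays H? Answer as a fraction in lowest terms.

Let q be the probability that Player B plays H. In a completely mixed equilibrium, Player A must be indifferent between H and L.
Player A's expected payoff from H is −q − 2(1−q); from L it is 3q − 4(1−q).
Setting these equal: q − 2 = 7q − 4, so q = 1/3.

1/3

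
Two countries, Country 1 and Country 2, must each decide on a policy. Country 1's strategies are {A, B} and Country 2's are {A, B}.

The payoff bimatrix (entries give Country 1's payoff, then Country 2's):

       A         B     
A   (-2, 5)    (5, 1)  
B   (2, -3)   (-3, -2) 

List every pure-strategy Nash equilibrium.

none

(A, A): Country 1 prefers B (2 > -2) — not an equilibrium.
(A, B): Country 2 prefers A (5 > 1) — not an equilibrium.
(B, A): Country 2 prefers B (-2 > -3) — not an equilibrium.
(B, B): Country 1 prefers A (5 > -3) — not an equilibrium.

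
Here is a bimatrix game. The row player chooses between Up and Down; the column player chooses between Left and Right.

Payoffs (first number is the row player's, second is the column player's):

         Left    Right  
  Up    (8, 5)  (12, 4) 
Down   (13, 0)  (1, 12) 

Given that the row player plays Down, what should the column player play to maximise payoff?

Right

Against Down, the column player earns 0 from Left and 12 from Right.
So Right is the best response.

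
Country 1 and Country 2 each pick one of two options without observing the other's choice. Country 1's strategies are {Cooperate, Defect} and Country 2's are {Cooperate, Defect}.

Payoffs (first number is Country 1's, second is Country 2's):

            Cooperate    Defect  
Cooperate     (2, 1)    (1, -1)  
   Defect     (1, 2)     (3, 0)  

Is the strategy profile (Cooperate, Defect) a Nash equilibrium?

No

At (Cooperate, Defect), Country 1 earns 1; switching to Defect would give 3, so Country 1 would deviate.
Country 2 earns -1; switching to Cooperate would give 1, so Country 2 would deviate.
Since at least one player can profitably deviate, this is not a Nash equilibrium.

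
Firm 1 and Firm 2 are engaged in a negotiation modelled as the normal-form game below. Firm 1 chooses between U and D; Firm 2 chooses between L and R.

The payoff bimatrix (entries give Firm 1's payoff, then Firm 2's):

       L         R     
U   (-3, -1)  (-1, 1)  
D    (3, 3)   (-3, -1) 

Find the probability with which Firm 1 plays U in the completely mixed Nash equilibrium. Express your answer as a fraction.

Let r be the probability that Firm 1 plays U. In a completely mixed equilibrium, Firm 2 must be indifferent between L and R.
Firm 2's expected payoff from L is −r + 3(1−r); from R it is r − (1−r).
Setting these equal: −4r + 3 = 2r − 1, so r = 2/3.

2/3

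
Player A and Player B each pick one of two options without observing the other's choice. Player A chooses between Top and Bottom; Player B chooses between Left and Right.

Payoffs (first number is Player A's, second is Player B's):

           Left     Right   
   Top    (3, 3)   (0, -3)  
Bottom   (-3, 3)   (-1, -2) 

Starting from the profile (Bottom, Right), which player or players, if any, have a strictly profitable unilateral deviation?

Player A at (Bottom, Right) earns -1; deviating to Top yields 0 — a strict improvement.
Player B earns -2; deviating to Left yields 3 — a strict improvement.
Both Player A and Player B have strictly profitable deviations.

Both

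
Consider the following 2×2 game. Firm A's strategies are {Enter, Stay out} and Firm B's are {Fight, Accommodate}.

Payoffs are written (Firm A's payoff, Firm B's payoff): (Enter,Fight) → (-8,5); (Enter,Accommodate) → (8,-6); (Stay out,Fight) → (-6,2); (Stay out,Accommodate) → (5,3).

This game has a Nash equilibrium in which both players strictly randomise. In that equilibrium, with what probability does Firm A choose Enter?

1/12

Let r be the probability that Firm A plays Enter. In a completely mixed equilibrium, Firm B must be indifferent between Fight and Accommodate.
Firm B's expected payoff from Fight is 5r + 2(1−r); from Accommodate it is −6r + 3(1−r).
Setting these equal: 3r + 2 = −9r + 3, so r = 1/12.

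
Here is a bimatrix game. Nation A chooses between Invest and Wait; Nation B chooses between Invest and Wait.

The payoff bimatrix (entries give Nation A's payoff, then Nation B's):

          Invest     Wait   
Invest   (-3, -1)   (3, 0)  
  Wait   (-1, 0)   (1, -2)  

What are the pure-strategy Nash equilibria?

(Invest, Wait) and (Wait, Invest)

(Invest, Invest): Nation A prefers Wait (-1 > -3); Nation B prefers Wait (0 > -1) — not an equilibrium.
(Invest, Wait): Nation A gets 3 ≥ 1 from Wait, and Nation B gets 0 ≥ -1 from Invest — Nash equilibrium.
(Wait, Invest): Nation A gets -1 ≥ -3 from Invest, and Nation B gets 0 ≥ -2 from Wait — Nash equilibrium.
(Wait, Wait): Nation A prefers Invest (3 > 1); Nation B prefers Invest (0 > -2) — not an equilibrium.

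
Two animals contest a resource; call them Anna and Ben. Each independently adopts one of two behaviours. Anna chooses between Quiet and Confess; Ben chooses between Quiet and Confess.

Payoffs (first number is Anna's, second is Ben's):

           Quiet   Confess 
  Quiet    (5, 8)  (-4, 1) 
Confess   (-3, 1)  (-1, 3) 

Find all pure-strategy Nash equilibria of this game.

(Quiet, Quiet) and (Confess, Confess)

(Quiet, Quiet): Anna gets 5 ≥ -3 from Confess, and Ben gets 8 ≥ 1 from Confess — Nash equilibrium.
(Quiet, Confess): Anna prefers Confess (-1 > -4); Ben prefers Quiet (8 > 1) — not an equilibrium.
(Confess, Quiet): Anna prefers Quiet (5 > -3); Ben prefers Confess (3 > 1) — not an equilibrium.
(Confess, Confess): Anna gets -1 ≥ -4 from Quiet, and Ben gets 3 ≥ 1 from Quiet — Nash equilibrium.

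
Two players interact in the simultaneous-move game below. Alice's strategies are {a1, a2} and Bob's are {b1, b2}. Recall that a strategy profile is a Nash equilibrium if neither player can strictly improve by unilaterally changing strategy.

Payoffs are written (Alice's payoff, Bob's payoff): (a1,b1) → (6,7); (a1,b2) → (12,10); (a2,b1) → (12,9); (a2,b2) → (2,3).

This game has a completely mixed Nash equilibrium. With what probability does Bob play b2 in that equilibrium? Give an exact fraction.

Let q be the probability that Bob plays b1. In a completely mixed equilibrium, Alice must be indifferent between a1 and a2.
Alice's expected payoff from a1 is 6q + 12(1−q); from a2 it is 12q + 2(1−q).
Setting these equal: −6q + 12 = 10q + 2, so q = 5/8.
Therefore Bob plays b2 with probability 1 − 5/8 = 3/8.

3/8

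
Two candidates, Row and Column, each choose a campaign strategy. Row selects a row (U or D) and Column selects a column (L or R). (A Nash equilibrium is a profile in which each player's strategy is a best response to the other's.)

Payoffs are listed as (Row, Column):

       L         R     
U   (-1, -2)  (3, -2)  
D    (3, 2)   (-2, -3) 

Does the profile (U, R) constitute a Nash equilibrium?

Yes

At (U, R), Row earns 3; switching to D would give -2, so Row has no profitable deviation.
Column earns -2; switching to L would give -2, so Column has no profitable deviation.
Neither player can gain by a unilateral deviation, so this profile is a Nash equilibrium.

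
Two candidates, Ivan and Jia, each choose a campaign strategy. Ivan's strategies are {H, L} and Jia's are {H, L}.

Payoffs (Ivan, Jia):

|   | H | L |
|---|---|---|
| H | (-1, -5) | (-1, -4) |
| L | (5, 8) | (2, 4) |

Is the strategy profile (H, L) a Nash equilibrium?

No

At (H, L), Ivan earns -1; switching to L would give 2, so Ivan would deviate.
Jia earns -4; switching to H would give -5, so Jia has no profitable deviation.
Since at least one player can profitably deviate, this is not a Nash equilibrium.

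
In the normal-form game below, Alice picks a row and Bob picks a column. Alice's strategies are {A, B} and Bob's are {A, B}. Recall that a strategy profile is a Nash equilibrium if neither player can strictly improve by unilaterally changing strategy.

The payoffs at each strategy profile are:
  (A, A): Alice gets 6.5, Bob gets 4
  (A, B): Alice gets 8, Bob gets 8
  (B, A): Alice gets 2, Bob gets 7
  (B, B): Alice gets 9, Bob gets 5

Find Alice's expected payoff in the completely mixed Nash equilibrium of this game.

85/11

First find y, the probability Bob plays A, from Alice's indifference between A and B: 6.5y + 8(1−y) = 2y + 9(1−y), giving y = 2/11.
Since Alice is indifferent in equilibrium, Alice's expected payoff equals the payoff from either row against (2/11, 9/11). Using A: 6.5(2/11) + 8(9/11) = 85/11.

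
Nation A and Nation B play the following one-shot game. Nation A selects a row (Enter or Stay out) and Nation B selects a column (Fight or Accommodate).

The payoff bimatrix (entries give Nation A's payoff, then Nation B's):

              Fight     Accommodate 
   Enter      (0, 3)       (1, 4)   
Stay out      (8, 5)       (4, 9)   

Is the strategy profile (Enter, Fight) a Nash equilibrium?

At (Enter, Fight), Nation A earns 0; switching to Stay out would give 8, so Nation A would deviate.
Nation B earns 3; switching to Accommodate would give 4, so Nation B would deviate.
Since at least one player can profitably deviate, this is not a Nash equilibrium.

No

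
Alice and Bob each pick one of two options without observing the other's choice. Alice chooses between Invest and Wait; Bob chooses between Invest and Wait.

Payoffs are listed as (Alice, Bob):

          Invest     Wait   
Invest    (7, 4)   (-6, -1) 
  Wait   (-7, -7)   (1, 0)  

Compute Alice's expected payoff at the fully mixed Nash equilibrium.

First find y, the probability Bob plays Invest, from Alice's indifference between Invest and Wait: 7y − 6(1−y) = −7y + (1−y), giving y = 1/3.
Since Alice is indifferent in equilibrium, Alice's expected payoff equals the payoff from either row against (1/3, 2/3). Using Invest: 7(1/3) − 6(2/3) = -5/3.

-5/3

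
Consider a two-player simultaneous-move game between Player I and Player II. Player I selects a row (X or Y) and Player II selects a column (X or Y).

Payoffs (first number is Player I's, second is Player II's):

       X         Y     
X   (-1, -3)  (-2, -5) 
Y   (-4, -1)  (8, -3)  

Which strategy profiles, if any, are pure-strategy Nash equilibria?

(X, X): Player I gets -1 ≥ -4 from Y, and Player II gets -3 ≥ -5 from Y — Nash equilibrium.
(X, Y): Player I prefers Y (8 > -2); Player II prefers X (-3 > -5) — not an equilibrium.
(Y, X): Player I prefers X (-1 > -4) — not an equilibrium.
(Y, Y): Player II prefers X (-1 > -3) — not an equilibrium.

(X, X)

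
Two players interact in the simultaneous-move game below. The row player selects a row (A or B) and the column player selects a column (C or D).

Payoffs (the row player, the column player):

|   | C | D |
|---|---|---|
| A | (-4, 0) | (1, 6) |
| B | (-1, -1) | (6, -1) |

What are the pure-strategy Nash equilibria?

(A, C): the row player prefers B (-1 > -4); the column player prefers D (6 > 0) — not an equilibrium.
(A, D): the row player prefers B (6 > 1) — not an equilibrium.
(B, C): the row player gets -1 ≥ -4 from A, and the column player gets -1 ≥ -1 from D — Nash equilibrium.
(B, D): the row player gets 6 ≥ 1 from A, and the column player gets -1 ≥ -1 from C — Nash equilibrium.

(B, C) and (B, D)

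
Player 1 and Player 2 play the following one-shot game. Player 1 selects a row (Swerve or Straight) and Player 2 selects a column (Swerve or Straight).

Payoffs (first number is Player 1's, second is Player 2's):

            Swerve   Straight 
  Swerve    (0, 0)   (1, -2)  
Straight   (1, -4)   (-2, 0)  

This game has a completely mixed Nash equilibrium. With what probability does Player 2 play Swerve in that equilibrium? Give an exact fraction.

3/4

Let q be the probability that Player 2 plays Swerve. In a completely mixed equilibrium, Player 1 must be indifferent between Swerve and Straight.
Player 1's expected payoff from Swerve is (1−q); from Straight it is q − 2(1−q).
Setting these equal: −q + 1 = 3q − 2, so q = 3/4.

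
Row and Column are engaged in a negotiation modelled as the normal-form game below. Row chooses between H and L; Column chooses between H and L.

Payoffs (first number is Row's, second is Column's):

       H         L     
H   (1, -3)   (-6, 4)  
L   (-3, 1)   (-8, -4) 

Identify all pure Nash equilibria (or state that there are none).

(H, L)

(H, H): Column prefers L (4 > -3) — not an equilibrium.
(H, L): Row gets -6 ≥ -8 from L, and Column gets 4 ≥ -3 from H — Nash equilibrium.
(L, H): Row prefers H (1 > -3) — not an equilibrium.
(L, L): Row prefers H (-6 > -8); Column prefers H (1 > -4) — not an equilibrium.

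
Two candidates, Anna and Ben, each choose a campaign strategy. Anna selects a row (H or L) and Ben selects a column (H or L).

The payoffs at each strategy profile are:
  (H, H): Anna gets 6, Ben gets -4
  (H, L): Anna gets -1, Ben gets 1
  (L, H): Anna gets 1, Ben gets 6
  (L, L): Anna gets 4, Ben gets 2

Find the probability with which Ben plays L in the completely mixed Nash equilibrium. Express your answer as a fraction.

Let y be the probability that Ben plays H. In a completely mixed equilibrium, Anna must be indifferent between H and L.
Anna's expected payoff from H is 6y − (1−y); from L it is y + 4(1−y).
Setting these equal: 7y − 1 = −3y + 4, so y = 1/2.
Therefore Ben plays L with probability 1 − 1/2 = 1/2.

1/2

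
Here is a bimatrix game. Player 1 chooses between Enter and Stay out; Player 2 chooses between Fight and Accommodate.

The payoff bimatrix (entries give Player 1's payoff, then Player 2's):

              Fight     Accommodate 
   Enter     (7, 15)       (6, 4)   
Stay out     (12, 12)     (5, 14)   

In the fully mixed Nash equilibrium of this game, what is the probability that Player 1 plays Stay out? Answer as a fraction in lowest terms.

Let r be the probability that Player 1 plays Enter. In a completely mixed equilibrium, Player 2 must be indifferent between Fight and Accommodate.
Player 2's expected payoff from Fight is 15r + 12(1−r); from Accommodate it is 4r + 14(1−r).
Setting these equal: 3r + 12 = −10r + 14, so r = 2/13.
Therefore Player 1 plays Stay out with probability 1 − 2/13 = 11/13.

11/13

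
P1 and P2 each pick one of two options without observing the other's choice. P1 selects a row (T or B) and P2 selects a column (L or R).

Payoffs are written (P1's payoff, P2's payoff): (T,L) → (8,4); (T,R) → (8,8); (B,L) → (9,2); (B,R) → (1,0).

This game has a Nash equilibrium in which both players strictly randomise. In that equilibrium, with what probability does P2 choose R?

Let y be the probability that P2 plays L. In a completely mixed equilibrium, P1 must be indifferent between T and B.
P1's expected payoff from T is 8y + 8(1−y); from B it is 9y + (1−y).
Setting these equal: 8 = 8y + 1, so y = 7/8.
Therefore P2 plays R with probability 1 − 7/8 = 1/8.

1/8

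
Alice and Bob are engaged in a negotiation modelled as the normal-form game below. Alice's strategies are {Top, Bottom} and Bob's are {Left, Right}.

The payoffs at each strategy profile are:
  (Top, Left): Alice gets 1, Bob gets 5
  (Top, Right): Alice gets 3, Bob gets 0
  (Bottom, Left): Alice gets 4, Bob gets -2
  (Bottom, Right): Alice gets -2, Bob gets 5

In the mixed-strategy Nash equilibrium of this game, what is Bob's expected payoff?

25/12

First find p, the probability Alice plays Top, from Bob's indifference between Left and Right: 5p − 2(1−p) = 5(1−p), giving p = 7/12.
Since Bob is indifferent in equilibrium, Bob's expected payoff equals the payoff from either column against (7/12, 5/12). Using Left: 5(7/12) − 2(5/12) = 25/12.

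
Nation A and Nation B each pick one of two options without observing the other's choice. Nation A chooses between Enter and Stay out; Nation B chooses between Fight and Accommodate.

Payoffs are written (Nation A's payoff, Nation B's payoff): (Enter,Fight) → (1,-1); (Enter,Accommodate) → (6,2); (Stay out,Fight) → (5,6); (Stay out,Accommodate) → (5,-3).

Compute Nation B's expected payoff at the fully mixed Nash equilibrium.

3/4

First find x, the probability Nation A plays Enter, from Nation B's indifference between Fight and Accommodate: −x + 6(1−x) = 2x − 3(1−x), giving x = 3/4.
Since Nation B is indifferent in equilibrium, Nation B's expected payoff equals the payoff from either column against (3/4, 1/4). Using Fight: −(3/4) + 6(1/4) = 3/4.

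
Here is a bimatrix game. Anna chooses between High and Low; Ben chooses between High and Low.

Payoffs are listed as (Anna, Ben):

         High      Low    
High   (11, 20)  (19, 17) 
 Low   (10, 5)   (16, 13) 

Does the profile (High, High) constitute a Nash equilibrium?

Yes

At (High, High), Anna earns 11; switching to Low would give 10, so Anna has no profitable deviation.
Ben earns 20; switching to Low would give 17, so Ben has no profitable deviation.
Neither player can gain by a unilateral deviation, so this profile is a Nash equilibrium.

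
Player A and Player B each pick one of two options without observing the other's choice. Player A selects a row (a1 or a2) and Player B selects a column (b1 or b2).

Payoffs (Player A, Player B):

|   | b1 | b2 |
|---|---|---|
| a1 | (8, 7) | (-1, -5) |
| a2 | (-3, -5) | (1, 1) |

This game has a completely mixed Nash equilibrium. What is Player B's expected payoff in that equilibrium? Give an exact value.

First find x, the probability Player A plays a1, from Player B's indifference between b1 and b2: 7x − 5(1−x) = −5x + (1−x), giving x = 1/3.
Since Player B is indifferent in equilibrium, Player B's expected payoff equals the payoff from either column against (1/3, 2/3). Using b1: 7(1/3) − 5(2/3) = -1.

-1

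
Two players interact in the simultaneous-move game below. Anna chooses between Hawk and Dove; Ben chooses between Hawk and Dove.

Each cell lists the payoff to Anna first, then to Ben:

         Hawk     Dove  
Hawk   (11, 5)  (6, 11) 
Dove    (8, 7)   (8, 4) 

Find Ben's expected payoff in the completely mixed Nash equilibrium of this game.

19/3

First find p, the probability Anna plays Hawk, from Ben's indifference between Hawk and Dove: 5p + 7(1−p) = 11p + 4(1−p), giving p = 1/3.
Since Ben is indifferent in equilibrium, Ben's expected payoff equals the payoff from either column against (1/3, 2/3). Using Hawk: 5(1/3) + 7(2/3) = 19/3.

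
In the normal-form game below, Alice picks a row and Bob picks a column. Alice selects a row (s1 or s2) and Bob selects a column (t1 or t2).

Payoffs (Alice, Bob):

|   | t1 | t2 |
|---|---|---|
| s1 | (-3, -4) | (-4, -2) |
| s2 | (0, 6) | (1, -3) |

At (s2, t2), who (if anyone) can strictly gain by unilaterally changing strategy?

Alice at (s2, t2) earns 1; deviating to s1 yields -4 — not better.
Bob earns -3; deviating to t1 yields 6 — a strict improvement.
Only Bob has a strictly profitable deviation.

Bob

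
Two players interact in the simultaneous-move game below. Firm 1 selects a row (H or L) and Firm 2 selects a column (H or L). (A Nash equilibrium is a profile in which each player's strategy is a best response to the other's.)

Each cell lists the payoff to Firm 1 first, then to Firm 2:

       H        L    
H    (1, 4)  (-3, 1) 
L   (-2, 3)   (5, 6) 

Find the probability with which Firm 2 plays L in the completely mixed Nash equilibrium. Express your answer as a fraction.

3/11

Let y be the probability that Firm 2 plays H. In a completely mixed equilibrium, Firm 1 must be indifferent between H and L.
Firm 1's expected payoff from H is y − 3(1−y); from L it is −2y + 5(1−y).
Setting these equal: 4y − 3 = −7y + 5, so y = 8/11.
Therefore Firm 2 plays L with probability 1 − 8/11 = 3/11.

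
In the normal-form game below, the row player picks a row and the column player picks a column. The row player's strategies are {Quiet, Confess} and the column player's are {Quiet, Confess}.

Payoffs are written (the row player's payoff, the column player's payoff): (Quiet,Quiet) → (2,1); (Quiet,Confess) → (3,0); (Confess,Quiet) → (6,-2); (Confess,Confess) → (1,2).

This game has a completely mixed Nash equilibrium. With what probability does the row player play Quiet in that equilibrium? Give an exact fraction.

4/5

Let r be the probability that the row player plays Quiet. In a completely mixed equilibrium, the column player must be indifferent between Quiet and Confess.
The column player's expected payoff from Quiet is r − 2(1−r); from Confess it is 2(1−r).
Setting these equal: 3r − 2 = −2r + 2, so r = 4/5.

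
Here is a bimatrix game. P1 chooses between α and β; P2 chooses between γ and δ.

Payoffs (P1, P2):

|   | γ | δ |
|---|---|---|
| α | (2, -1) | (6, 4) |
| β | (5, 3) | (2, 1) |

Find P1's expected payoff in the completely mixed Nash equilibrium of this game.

First find y, the probability P2 plays γ, from P1's indifference between α and β: 2y + 6(1−y) = 5y + 2(1−y), giving y = 4/7.
Since P1 is indifferent in equilibrium, P1's expected payoff equals the payoff from either row against (4/7, 3/7). Using α: 2(4/7) + 6(3/7) = 26/7.

26/7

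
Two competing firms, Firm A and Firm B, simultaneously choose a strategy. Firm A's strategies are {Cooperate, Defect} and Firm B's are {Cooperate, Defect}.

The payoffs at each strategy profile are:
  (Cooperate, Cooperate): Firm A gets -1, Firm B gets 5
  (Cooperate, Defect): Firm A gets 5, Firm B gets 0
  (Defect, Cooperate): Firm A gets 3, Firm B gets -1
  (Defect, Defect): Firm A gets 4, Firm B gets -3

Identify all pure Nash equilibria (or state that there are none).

(Defect, Cooperate)

(Cooperate, Cooperate): Firm A prefers Defect (3 > -1) — not an equilibrium.
(Cooperate, Defect): Firm B prefers Cooperate (5 > 0) — not an equilibrium.
(Defect, Cooperate): Firm A gets 3 ≥ -1 from Cooperate, and Firm B gets -1 ≥ -3 from Defect — Nash equilibrium.
(Defect, Defect): Firm A prefers Cooperate (5 > 4); Firm B prefers Cooperate (-1 > -3) — not an equilibrium.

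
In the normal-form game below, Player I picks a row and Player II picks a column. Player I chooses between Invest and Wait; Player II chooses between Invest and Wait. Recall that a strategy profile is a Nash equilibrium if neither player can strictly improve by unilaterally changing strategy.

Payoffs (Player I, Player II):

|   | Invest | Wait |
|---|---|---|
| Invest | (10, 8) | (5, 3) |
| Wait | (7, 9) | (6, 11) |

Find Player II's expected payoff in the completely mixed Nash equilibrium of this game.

61/7

First find x, the probability Player I plays Invest, from Player II's indifference between Invest and Wait: 8x + 9(1−x) = 3x + 11(1−x), giving x = 2/7.
Since Player II is indifferent in equilibrium, Player II's expected payoff equals the payoff from either column against (2/7, 5/7). Using Invest: 8(2/7) + 9(5/7) = 61/7.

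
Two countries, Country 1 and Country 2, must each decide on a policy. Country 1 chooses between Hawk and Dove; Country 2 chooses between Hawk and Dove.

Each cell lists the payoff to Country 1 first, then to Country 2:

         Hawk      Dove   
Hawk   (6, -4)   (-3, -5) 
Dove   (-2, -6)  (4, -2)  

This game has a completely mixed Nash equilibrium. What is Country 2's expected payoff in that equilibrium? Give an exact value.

-22/5

First find p, the probability Country 1 plays Hawk, from Country 2's indifference between Hawk and Dove: −4p − 6(1−p) = −5p − 2(1−p), giving p = 4/5.
Since Country 2 is indifferent in equilibrium, Country 2's expected payoff equals the payoff from either column against (4/5, 1/5). Using Hawk: −4(4/5) − 6(1/5) = -22/5.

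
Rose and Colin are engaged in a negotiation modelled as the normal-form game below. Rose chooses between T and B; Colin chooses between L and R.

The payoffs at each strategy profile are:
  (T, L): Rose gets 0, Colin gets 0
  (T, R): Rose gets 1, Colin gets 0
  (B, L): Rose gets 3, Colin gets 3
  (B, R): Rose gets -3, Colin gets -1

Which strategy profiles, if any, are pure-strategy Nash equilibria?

(T, R) and (B, L)

(T, L): Rose prefers B (3 > 0) — not an equilibrium.
(T, R): Rose gets 1 ≥ -3 from B, and Colin gets 0 ≥ 0 from L — Nash equilibrium.
(B, L): Rose gets 3 ≥ 0 from T, and Colin gets 3 ≥ -1 from R — Nash equilibrium.
(B, R): Rose prefers T (1 > -3); Colin prefers L (3 > -1) — not an equilibrium.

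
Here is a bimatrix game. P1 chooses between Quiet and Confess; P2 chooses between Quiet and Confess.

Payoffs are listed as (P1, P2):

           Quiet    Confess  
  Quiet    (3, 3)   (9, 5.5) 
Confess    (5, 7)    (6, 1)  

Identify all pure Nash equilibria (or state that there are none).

(Quiet, Quiet): P1 prefers Confess (5 > 3); P2 prefers Confess (5.5 > 3) — not an equilibrium.
(Quiet, Confess): P1 gets 9 ≥ 6 from Confess, and P2 gets 5.5 ≥ 3 from Quiet — Nash equilibrium.
(Confess, Quiet): P1 gets 5 ≥ 3 from Quiet, and P2 gets 7 ≥ 1 from Confess — Nash equilibrium.
(Confess, Confess): P1 prefers Quiet (9 > 6); P2 prefers Quiet (7 > 1) — not an equilibrium.

(Quiet, Confess) and (Confess, Quiet)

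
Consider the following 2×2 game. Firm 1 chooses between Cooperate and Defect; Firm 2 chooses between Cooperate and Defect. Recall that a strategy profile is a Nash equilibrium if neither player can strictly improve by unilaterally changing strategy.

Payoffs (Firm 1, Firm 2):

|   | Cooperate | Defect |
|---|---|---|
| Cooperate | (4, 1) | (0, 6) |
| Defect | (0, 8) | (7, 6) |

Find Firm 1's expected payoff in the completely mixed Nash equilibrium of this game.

28/11

First find y, the probability Firm 2 plays Cooperate, from Firm 1's indifference between Cooperate and Defect: 4y = 7(1−y), giving y = 7/11.
Since Firm 1 is indifferent in equilibrium, Firm 1's expected payoff equals the payoff from either row against (7/11, 4/11). Using Cooperate: 4(7/11) = 28/11.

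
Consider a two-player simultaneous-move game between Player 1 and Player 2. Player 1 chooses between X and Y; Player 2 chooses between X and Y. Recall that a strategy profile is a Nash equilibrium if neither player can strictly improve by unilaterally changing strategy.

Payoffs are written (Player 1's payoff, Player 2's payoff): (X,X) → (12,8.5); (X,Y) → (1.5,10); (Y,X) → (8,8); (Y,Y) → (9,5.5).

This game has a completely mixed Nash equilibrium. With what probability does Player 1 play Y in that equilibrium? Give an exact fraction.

3/8

Let x be the probability that Player 1 plays X. In a completely mixed equilibrium, Player 2 must be indifferent between X and Y.
Player 2's expected payoff from X is 8.5x + 8(1−x); from Y it is 10x + 5.5(1−x).
Setting these equal: 0.5x + 8 = 4.5x + 5.5, so x = 5/8.
Therefore Player 1 plays Y with probability 1 − 5/8 = 3/8.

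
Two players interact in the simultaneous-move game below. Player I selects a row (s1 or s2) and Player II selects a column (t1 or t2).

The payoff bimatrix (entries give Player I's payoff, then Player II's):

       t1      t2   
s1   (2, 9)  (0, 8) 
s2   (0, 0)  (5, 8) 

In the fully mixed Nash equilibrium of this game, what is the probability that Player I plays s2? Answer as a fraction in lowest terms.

1/9

Let p be the probability that Player I plays s1. In a completely mixed equilibrium, Player II must be indifferent between t1 and t2.
Player II's expected payoff from t1 is 9p; from t2 it is 8p + 8(1−p).
Setting these equal: 9p = 8, so p = 8/9.
Therefore Player I plays s2 with probability 1 − 8/9 = 1/9.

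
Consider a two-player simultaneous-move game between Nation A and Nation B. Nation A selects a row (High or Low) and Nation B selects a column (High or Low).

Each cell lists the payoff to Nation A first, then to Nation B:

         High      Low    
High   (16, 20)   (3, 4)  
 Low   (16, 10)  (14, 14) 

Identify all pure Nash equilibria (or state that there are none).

(High, High): Nation A gets 16 ≥ 16 from Low, and Nation B gets 20 ≥ 4 from Low — Nash equilibrium.
(High, Low): Nation A prefers Low (14 > 3); Nation B prefers High (20 > 4) — not an equilibrium.
(Low, High): Nation B prefers Low (14 > 10) — not an equilibrium.
(Low, Low): Nation A gets 14 ≥ 3 from High, and Nation B gets 14 ≥ 10 from High — Nash equilibrium.

(High, High) and (Low, Low)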